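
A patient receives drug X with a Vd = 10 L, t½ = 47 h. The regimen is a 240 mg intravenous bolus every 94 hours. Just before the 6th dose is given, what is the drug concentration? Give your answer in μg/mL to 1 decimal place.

f = (1/2)^(τ/t½) = (1/2)^(94/47) ≈ 0.2500.
C₀ = D/Vd = 240/10 ≈ 24.000 μg/mL.
Before the 6th dose, 5 doses have been given. Superposition: Cmin = C₀·(f + f² + … + f^5).
≈ 24.000 × (0.2500 + 0.0625 + 0.0156 + 0.0039 + 0.0010) ≈ 24.000 × 0.3330 ≈ 7.992 μg/mL.

8.0 μg/mL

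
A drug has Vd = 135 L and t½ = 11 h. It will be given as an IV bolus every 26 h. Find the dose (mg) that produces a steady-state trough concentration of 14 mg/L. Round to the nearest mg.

7837 mg

τ/t½ = 26/11 ≈ 2.3636, so f = (1/2)^(26/11) ≈ 0.194301.
Cmin,ss = (D/Vd)·f/(1−f), so D = Cmin,ss·Vd·(1−f)/f.
D = 14 × 135 × (1−f)/f ≈ 14 × 135 × 4.14665 ≈ 7837.17 mg.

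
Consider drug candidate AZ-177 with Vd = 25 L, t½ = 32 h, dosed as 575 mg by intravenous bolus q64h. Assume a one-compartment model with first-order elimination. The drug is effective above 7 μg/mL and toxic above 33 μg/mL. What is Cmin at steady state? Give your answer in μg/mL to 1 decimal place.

7.7 μg/mL

The dosing interval is 2 half-lives, so f = 2^(−2) = 0.25.
At steady state, R = 1/(1 − 0.25) = 4/3.
Single-dose peak C₀ = D/Vd = 575/25 = 23 μg/mL.
Steady-state peak Cmax,ss = C₀·R = 23 × 4/3 ≈ 30.667 μg/mL.
Steady-state trough Cmin,ss = Cmax,ss·f ≈ 30.667 × 0.25 ≈ 7.667 μg/mL.
Trough 7.7 μg/mL vs MEC 7 μg/mL: adequate.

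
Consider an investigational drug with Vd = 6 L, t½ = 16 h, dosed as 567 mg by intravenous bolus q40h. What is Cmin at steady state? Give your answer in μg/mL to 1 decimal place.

Over one 40-h interval, 40/16 ≈ 2.5 half-lives elapse, leaving f ≈ 0.1768 of each dose.
Single-dose peak C₀ = D/Vd = 567/6 ≈ 94.500 μg/mL.
Steady-state trough Cmin,ss = C₀·f/(1−f) ≈ 94.500 × 0.1768/0.8232 ≈ 20.296 μg/mL.

20.3 μg/mL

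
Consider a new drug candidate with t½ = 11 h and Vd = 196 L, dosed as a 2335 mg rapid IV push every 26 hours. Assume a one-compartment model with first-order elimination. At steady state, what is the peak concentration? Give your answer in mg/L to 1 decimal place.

14.8 mg/L

k = ln2/t½ = ln2/11 ≈ 0.063013 h⁻¹; fraction remaining f = e^(−kτ) = e^(−0.063013×26) ≈ 0.1943.
At steady state, accumulation factor R = 1/(1 − e^(−kτ)) ≈ 1.2412.
Each bolus raises the concentration by D/Vd = 2335/196 ≈ 11.913 mg/L.
Steady-state peak Cmax,ss = C₀·R ≈ 11.913 × 1.2412 ≈ 14.786 mg/L.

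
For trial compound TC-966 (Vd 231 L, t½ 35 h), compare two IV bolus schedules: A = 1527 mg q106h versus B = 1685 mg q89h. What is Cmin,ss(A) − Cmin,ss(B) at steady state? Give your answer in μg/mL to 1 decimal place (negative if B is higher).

Regimen A: f = (1/2)^(106/35) ≈ 0.1225; Cmin,ss = (1527/231)·f/(1−f) ≈ 0.923 μg/mL.
Regimen B: f = (1/2)^(89/35) ≈ 0.1716; Cmin,ss = (1685/231)·f/(1−f) ≈ 1.511 μg/mL.
Difference ≈ 0.923 − 1.511 ≈ -0.588 μg/mL.

-0.6 μg/mL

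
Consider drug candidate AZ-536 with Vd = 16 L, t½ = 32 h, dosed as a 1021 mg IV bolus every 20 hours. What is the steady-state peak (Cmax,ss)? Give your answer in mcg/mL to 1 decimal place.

Over one 20-h interval, 20/32 ≈ 0.625 half-lives elapse, leaving f ≈ 0.6484 of each dose.
Accumulation ratio R = 1/(1 − f) ≈ 1/0.3516 ≈ 2.8441.
Single-dose peak C₀ = D/Vd = 1021/16 ≈ 63.812 mcg/mL.
Steady-state peak Cmax,ss = C₀·R ≈ 63.812 × 2.8441 ≈ 181.488 mcg/mL.

181.5 mcg/mL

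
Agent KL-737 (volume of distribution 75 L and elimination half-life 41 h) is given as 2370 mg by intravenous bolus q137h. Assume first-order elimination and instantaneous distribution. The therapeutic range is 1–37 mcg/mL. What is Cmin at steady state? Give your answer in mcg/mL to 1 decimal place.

3.5 mcg/mL

k = ln2/t½ = ln2/41 ≈ 0.016906 h⁻¹; fraction remaining f = e^(−kτ) = e^(−0.016906×137) ≈ 0.0987.
At steady state, accumulation factor R = 1/(1 − e^(−kτ)) ≈ 1.1095.
Each bolus raises the concentration by D/Vd = 2370/75 ≈ 31.600 mcg/mL.
Steady-state peak Cmax,ss = C₀·R ≈ 31.600 × 1.1095 ≈ 35.060 mcg/mL.
One interval later, Cmin,ss = Cmax,ss·e^(−kτ) ≈ 35.060 × 0.0987 ≈ 3.460 mcg/mL.
Trough 3.5 mcg/mL vs MEC 1 mcg/mL: adequate.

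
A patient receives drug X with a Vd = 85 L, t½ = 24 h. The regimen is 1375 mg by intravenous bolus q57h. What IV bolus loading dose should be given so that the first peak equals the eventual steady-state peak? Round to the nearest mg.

f = (1/2)^(57/24) ≈ 0.192776; accumulation ratio R = 1/(1−f) ≈ 1.23881.
Loading dose to hit Cmax,ss on first dose: D_load = D_maint·R ≈ 1375 × 1.23881 ≈ 1703.36 mg.

1703 mg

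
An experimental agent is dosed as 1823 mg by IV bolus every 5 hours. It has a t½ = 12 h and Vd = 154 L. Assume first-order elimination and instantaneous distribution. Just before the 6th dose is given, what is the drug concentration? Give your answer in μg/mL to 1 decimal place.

f = (1/2)^(τ/t½) = (1/2)^(5/12) ≈ 0.7492.
C₀ = D/Vd = 1823/154 ≈ 11.838 μg/mL.
Before the 6th dose, 5 doses have been given. Superposition: Cmin = C₀·(f + f² + … + f^5).
≈ 11.838 × (0.7492 + 0.5613 + 0.4205 + 0.3151 + 0.2360) ≈ 11.838 × 2.2821 ≈ 27.015 μg/mL.

27.0 μg/mL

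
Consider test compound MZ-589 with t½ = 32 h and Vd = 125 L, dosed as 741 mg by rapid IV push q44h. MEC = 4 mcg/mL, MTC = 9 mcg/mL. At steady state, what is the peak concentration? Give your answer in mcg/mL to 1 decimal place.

Over one 44-h interval, 44/32 ≈ 1.375 half-lives elapse, leaving f ≈ 0.3856 of each dose.
Accumulation ratio R = 1/(1 − f) ≈ 1/0.6144 ≈ 1.6276.
Single-dose peak C₀ = D/Vd = 741/125 ≈ 5.928 mcg/mL.
Cmax,ss = C₀/(1 − f) ≈ 5.928/0.6144 ≈ 9.648 mcg/mL.
Peak 9.6 mcg/mL vs MTC 9 mcg/mL: exceeds toxic threshold.

9.6 mcg/mL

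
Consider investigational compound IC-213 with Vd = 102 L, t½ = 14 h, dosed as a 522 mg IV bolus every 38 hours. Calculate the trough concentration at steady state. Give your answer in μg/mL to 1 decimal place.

τ/t½ = 38/14 ≈ 2.7143, so fraction remaining f = (1/2)^(38/14) ≈ 0.1524.
At steady state, accumulation factor R = 1/(1 − e^(−kτ)) ≈ 1.1798.
Single-dose peak C₀ = D/Vd = 522/102 ≈ 5.118 μg/mL.
Steady-state peak Cmax,ss = C₀·R ≈ 5.118 × 1.1798 ≈ 6.038 μg/mL.
Steady-state trough Cmin,ss = Cmax,ss·f ≈ 6.038 × 0.1524 ≈ 0.920 μg/mL.

0.9 μg/mL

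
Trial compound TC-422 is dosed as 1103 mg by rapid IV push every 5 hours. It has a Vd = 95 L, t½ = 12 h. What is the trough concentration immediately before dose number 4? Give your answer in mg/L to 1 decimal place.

f = (1/2)^(τ/t½) = (1/2)^(5/12) ≈ 0.7492.
C₀ = D/Vd = 1103/95 ≈ 11.611 mg/L.
Before the 4th dose, 3 doses have been given. Superposition: Cmin = C₀·(f + f² + … + f^3).
≈ 11.611 × (0.7492 + 0.5613 + 0.4205) ≈ 11.611 × 1.7310 ≈ 20.099 mg/L.

20.1 mg/L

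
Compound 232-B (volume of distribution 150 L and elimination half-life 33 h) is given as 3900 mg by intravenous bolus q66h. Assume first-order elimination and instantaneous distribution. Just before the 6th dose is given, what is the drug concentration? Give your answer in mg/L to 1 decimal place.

8.7 mg/L

f = (1/2)^(τ/t½) = (1/2)^(66/33) ≈ 0.2500.
C₀ = D/Vd = 3900/150 ≈ 26.000 mg/L.
Before the 6th dose, 5 doses have been given. Superposition: Cmin = C₀·(f + f² + … + f^5).
≈ 26.000 × (0.2500 + 0.0625 + 0.0156 + 0.0039 + 0.0010) ≈ 26.000 × 0.3330 ≈ 8.658 mg/L.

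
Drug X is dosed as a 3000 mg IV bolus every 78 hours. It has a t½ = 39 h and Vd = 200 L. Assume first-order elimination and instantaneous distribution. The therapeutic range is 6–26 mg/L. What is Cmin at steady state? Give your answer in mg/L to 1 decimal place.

The dosing interval is 2 half-lives, so f = 2^(−2) = 0.25.
At steady state, R = 1/(1 − 0.25) = 4/3.
Single-dose peak C₀ = D/Vd = 3000/200 = 15 mg/L.
Steady-state peak Cmax,ss = C₀·R = 15 × 4/3 ≈ 20.000 mg/L.
Steady-state trough Cmin,ss = Cmax,ss·f ≈ 20.000 × 0.25 ≈ 5.000 mg/L.
Trough 5.0 mg/L vs MEC 6 mg/L: subtherapeutic.

5.0 mg/L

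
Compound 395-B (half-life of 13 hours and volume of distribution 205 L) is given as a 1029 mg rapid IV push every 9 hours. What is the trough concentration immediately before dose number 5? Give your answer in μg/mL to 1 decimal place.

7.0 μg/mL

f = (1/2)^(τ/t½) = (1/2)^(9/13) ≈ 0.6189.
C₀ = D/Vd = 1029/205 ≈ 5.020 μg/mL.
Before the 5th dose, 4 doses have been given. Superposition: Cmin = C₀·(f + f² + … + f^4).
≈ 5.020 × (0.6189 + 0.3830 + 0.2371 + 0.1467) ≈ 5.020 × 1.3857 ≈ 6.956 μg/mL.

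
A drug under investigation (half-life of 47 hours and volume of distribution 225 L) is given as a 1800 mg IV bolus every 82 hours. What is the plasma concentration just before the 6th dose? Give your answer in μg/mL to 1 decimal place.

f = (1/2)^(τ/t½) = (1/2)^(82/47) ≈ 0.2984.
C₀ = D/Vd = 1800/225 ≈ 8.000 μg/mL.
Before the 6th dose, 5 doses have been given. Superposition: Cmin = C₀·(f + f² + … + f^5).
≈ 8.000 × (0.2984 + 0.0890 + 0.0266 + 0.0079 + 0.0024) ≈ 8.000 × 0.4243 ≈ 3.394 μg/mL.

3.4 μg/mL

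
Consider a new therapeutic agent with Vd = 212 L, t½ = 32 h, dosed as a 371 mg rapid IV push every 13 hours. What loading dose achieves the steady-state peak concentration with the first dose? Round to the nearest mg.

f = (1/2)^(13/32) ≈ 0.754582; accumulation ratio R = 1/(1−f) ≈ 4.07468.
Loading dose to hit Cmax,ss on first dose: D_load = D_maint·R ≈ 371 × 4.07468 ≈ 1511.71 mg.

1512 mg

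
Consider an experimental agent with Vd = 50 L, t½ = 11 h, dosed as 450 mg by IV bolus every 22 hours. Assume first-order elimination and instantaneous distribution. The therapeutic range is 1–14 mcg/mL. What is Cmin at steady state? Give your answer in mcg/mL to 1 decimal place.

The dosing interval is 2 half-lives, so f = 2^(−2) = 0.25.
At steady state, R = 1/(1 − 0.25) = 4/3.
Single-dose peak C₀ = D/Vd = 450/50 = 9 mcg/mL.
Steady-state peak Cmax,ss = C₀·R = 9 × 4/3 ≈ 12.000 mcg/mL.
Steady-state trough Cmin,ss = Cmax,ss·f ≈ 12.000 × 0.25 ≈ 3.000 mcg/mL.
Trough 3.0 mcg/mL vs MEC 1 mcg/mL: adequate.

3.0 mcg/mL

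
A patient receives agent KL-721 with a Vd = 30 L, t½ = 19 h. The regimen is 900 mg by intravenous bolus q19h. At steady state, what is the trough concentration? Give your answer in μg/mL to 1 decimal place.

30.0 μg/mL

τ = 19 h = 1 half-life, so f = (1/2)^1 = 0.5.
Accumulation ratio R = 1/(1 − f) = 1/0.5 = 2/1.
Single-dose peak C₀ = D/Vd = 900/30 = 30 μg/mL.
Steady-state peak Cmax,ss = C₀·R = 30 × 2/1 ≈ 60.000 μg/mL.
Steady-state trough Cmin,ss = Cmax,ss·f ≈ 60.000 × 0.5 ≈ 30.000 μg/mL.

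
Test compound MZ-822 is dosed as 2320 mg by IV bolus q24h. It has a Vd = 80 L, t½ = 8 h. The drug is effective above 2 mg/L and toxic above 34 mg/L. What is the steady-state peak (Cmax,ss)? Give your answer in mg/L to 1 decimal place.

τ = 24 h = 3 half-lives, so f = (1/2)^3 = 0.125.
At steady state, R = 1/(1 − 0.125) = 8/7.
Single-dose peak C₀ = D/Vd = 2320/80 = 29 mg/L.
Steady-state peak Cmax,ss = C₀·R = 29 × 8/7 ≈ 33.143 mg/L.
Peak 33.1 mg/L vs MTC 34 mg/L: below toxic threshold.

33.1 mg/L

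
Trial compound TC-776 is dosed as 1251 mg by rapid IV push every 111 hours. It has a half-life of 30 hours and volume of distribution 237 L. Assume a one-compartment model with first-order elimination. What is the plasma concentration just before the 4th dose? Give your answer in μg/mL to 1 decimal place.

0.4 μg/mL

f = (1/2)^(τ/t½) = (1/2)^(111/30) ≈ 0.0769.
C₀ = D/Vd = 1251/237 ≈ 5.278 μg/mL.
Before the 4th dose, 3 doses have been given. Superposition: Cmin = C₀·(f + f² + … + f^3).
≈ 5.278 × (0.0769 + 0.0059 + 0.0005) ≈ 5.278 × 0.0833 ≈ 0.440 μg/mL.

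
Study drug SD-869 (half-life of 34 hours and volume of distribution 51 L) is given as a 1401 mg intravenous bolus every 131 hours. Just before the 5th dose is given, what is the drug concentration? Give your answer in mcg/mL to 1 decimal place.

f = (1/2)^(τ/t½) = (1/2)^(131/34) ≈ 0.0692.
C₀ = D/Vd = 1401/51 ≈ 27.471 mcg/mL.
Before the 5th dose, 4 doses have been given. Superposition: Cmin = C₀·(f + f² + … + f^4).
≈ 27.471 × (0.0692 + 0.0048 + 0.0003 + 0.0000) ≈ 27.471 × 0.0743 ≈ 2.041 mcg/mL.

2.0 mcg/mL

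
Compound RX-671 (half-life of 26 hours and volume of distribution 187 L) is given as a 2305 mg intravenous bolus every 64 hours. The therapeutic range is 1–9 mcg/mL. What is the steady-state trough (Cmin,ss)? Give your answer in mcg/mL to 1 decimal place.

2.7 mcg/mL

τ/t½ = 64/26 ≈ 2.4615, so fraction remaining f = (1/2)^(64/26) ≈ 0.1816.
Each bolus raises the concentration by D/Vd = 2305/187 ≈ 12.326 mcg/mL.
Steady-state trough Cmin,ss = C₀·f/(1−f) ≈ 12.326 × 0.1816/0.8184 ≈ 2.735 mcg/mL.
Trough 2.7 mcg/mL vs MEC 1 mcg/mL: adequate.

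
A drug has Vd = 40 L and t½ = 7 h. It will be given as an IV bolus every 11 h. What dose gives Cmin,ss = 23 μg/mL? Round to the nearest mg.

τ/t½ = 11/7 ≈ 1.5714, so f = (1/2)^(11/7) ≈ 0.336475.
Cmin,ss = (D/Vd)·f/(1−f), so D = Cmin,ss·Vd·(1−f)/f.
D = 23 × 40 × (1−f)/f ≈ 23 × 40 × 1.97199 ≈ 1814.23 mg.

1814 mg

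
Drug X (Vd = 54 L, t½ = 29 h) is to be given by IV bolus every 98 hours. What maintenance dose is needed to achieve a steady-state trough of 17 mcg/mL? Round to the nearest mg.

τ/t½ = 98/29 ≈ 3.3793, so f = (1/2)^(98/29) ≈ 0.096101.
Cmin,ss = (D/Vd)·f/(1−f), so D = Cmin,ss·Vd·(1−f)/f.
D = 17 × 54 × (1−f)/f ≈ 17 × 54 × 9.40572 ≈ 8634.45 mg.

8634 mg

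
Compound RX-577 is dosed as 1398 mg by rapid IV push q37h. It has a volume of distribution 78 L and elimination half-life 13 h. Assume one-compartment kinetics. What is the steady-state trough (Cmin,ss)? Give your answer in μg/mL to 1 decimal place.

2.9 μg/mL

Over one 37-h interval, 37/13 ≈ 2.8462 half-lives elapse, leaving f ≈ 0.1391 of each dose.
Accumulation ratio R = 1/(1 − f) ≈ 1/0.8609 ≈ 1.1616.
Each bolus raises the concentration by D/Vd = 1398/78 ≈ 17.923 μg/mL.
Cmax,ss = C₀/(1 − f) ≈ 17.923/0.8609 ≈ 20.819 μg/mL.
Steady-state trough Cmin,ss = Cmax,ss·f ≈ 20.819 × 0.1391 ≈ 2.896 μg/mL.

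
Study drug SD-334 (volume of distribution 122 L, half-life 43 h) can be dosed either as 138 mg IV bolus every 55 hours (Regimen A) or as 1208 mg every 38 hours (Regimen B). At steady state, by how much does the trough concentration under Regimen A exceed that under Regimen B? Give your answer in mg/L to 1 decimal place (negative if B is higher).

Regimen A: f = (1/2)^(55/43) ≈ 0.4121; Cmin,ss = (138/122)·f/(1−f) ≈ 0.793 mg/L.
Regimen B: f = (1/2)^(38/43) ≈ 0.5420; Cmin,ss = (1208/122)·f/(1−f) ≈ 11.718 mg/L.
Difference ≈ 0.793 − 11.718 ≈ -10.925 mg/L.

-10.9 mg/L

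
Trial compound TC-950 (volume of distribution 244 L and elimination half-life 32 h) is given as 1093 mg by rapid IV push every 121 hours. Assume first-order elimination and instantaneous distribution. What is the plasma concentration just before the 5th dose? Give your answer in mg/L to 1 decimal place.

0.4 mg/L

f = (1/2)^(τ/t½) = (1/2)^(121/32) ≈ 0.0727.
C₀ = D/Vd = 1093/244 ≈ 4.480 mg/L.
Before the 5th dose, 4 doses have been given. Superposition: Cmin = C₀·(f + f² + … + f^4).
≈ 4.480 × (0.0727 + 0.0053 + 0.0004 + 0.0000) ≈ 4.480 × 0.0784 ≈ 0.351 mg/L.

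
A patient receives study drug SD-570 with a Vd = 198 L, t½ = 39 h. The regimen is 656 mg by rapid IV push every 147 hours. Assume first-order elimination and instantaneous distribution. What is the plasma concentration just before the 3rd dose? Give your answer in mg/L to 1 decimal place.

f = (1/2)^(τ/t½) = (1/2)^(147/39) ≈ 0.0733.
C₀ = D/Vd = 656/198 ≈ 3.313 mg/L.
Before the 3rd dose, 2 doses have been given. Superposition: Cmin = C₀·(f + f²).
≈ 3.313 × (0.0733 + 0.0054) ≈ 3.313 × 0.0787 ≈ 0.261 mg/L.

0.3 mg/L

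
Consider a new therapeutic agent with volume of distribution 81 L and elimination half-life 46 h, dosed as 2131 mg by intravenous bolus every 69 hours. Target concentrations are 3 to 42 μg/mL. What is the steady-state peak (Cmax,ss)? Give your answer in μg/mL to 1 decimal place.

Over one 69-h interval, 69/46 ≈ 1.5 half-lives elapse, leaving f ≈ 0.3536 of each dose.
At steady state, accumulation factor R = 1/(1 − e^(−kτ)) ≈ 1.5470.
Each bolus raises the concentration by D/Vd = 2131/81 ≈ 26.309 μg/mL.
Cmax,ss = C₀/(1 − f) ≈ 26.309/0.6464 ≈ 40.701 μg/mL.
Peak 40.7 μg/mL vs MTC 42 μg/mL: below toxic threshold.

40.7 μg/mL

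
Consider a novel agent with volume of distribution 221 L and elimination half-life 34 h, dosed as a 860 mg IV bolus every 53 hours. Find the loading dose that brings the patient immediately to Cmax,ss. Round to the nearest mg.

f = (1/2)^(53/34) ≈ 0.339428; accumulation ratio R = 1/(1−f) ≈ 1.51384.
Loading dose to hit Cmax,ss on first dose: D_load = D_maint·R ≈ 860 × 1.51384 ≈ 1301.90 mg.

1302 mg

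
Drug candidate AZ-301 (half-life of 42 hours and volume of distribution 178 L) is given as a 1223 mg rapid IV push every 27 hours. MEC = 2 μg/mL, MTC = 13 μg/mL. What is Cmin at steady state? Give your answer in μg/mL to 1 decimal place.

12.2 μg/mL

τ/t½ = 27/42 ≈ 0.64286, so fraction remaining f = (1/2)^(27/42) ≈ 0.6404.
At steady state, accumulation factor R = 1/(1 − e^(−kτ)) ≈ 2.7809.
Each bolus raises the concentration by D/Vd = 1223/178 ≈ 6.871 μg/mL.
Steady-state peak Cmax,ss = C₀·R ≈ 6.871 × 2.7809 ≈ 19.108 μg/mL.
Steady-state trough Cmin,ss = Cmax,ss·f ≈ 19.108 × 0.6404 ≈ 12.237 μg/mL.
Trough 12.2 μg/mL vs MEC 2 μg/mL: adequate.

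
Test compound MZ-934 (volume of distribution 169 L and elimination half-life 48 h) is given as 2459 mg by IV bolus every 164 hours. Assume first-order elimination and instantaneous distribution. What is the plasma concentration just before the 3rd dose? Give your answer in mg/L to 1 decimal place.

f = (1/2)^(τ/t½) = (1/2)^(164/48) ≈ 0.0936.
C₀ = D/Vd = 2459/169 ≈ 14.550 mg/L.
Before the 3rd dose, 2 doses have been given. Superposition: Cmin = C₀·(f + f²).
≈ 14.550 × (0.0936 + 0.0088) ≈ 14.550 × 0.1024 ≈ 1.490 mg/L.

1.5 mg/L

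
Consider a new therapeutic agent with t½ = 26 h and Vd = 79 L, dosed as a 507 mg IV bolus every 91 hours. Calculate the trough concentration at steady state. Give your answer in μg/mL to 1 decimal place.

Over one 91-h interval, 91/26 ≈ 3.5 half-lives elapse, leaving f ≈ 0.0884 of each dose.
Single-dose peak C₀ = D/Vd = 507/79 ≈ 6.418 μg/mL.
Steady-state trough Cmin,ss = C₀·f/(1−f) ≈ 6.418 × 0.0884/0.9116 ≈ 0.622 μg/mL.

0.6 μg/mL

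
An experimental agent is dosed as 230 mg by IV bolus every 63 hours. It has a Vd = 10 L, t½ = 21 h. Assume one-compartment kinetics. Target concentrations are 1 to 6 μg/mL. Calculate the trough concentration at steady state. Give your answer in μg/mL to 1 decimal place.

3.3 μg/mL

The dosing interval is 3 half-lives, so f = 2^(−3) = 0.125.
Accumulation ratio R = 1/(1 − f) = 1/0.875 = 8/7.
Single-dose peak C₀ = D/Vd = 230/10 = 23 μg/mL.
Steady-state peak Cmax,ss = C₀·R = 23 × 8/7 ≈ 26.286 μg/mL.
Steady-state trough Cmin,ss = Cmax,ss·f ≈ 26.286 × 0.125 ≈ 3.286 μg/mL.
Trough 3.3 μg/mL vs MEC 1 μg/mL: adequate.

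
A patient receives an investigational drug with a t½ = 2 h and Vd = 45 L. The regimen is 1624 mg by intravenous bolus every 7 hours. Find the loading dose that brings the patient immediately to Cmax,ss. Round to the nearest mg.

f = (1/2)^(7/2) ≈ 0.088388; accumulation ratio R = 1/(1−f) ≈ 1.09696.
Loading dose to hit Cmax,ss on first dose: D_load = D_maint·R ≈ 1624 × 1.09696 ≈ 1781.46 mg.

1781 mg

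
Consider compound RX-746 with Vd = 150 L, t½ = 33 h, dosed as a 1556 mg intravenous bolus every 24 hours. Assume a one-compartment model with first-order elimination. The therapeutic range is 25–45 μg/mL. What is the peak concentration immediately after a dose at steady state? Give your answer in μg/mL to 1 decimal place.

τ/t½ = 24/33 ≈ 0.72727, so fraction remaining f = (1/2)^(24/33) ≈ 0.6040.
Accumulation ratio R = 1/(1 − f) ≈ 1/0.3960 ≈ 2.5253.
Single-dose peak C₀ = D/Vd = 1556/150 ≈ 10.373 μg/mL.
Steady-state peak Cmax,ss = C₀·R ≈ 10.373 × 2.5253 ≈ 26.195 μg/mL.
Peak 26.2 μg/mL vs MTC 45 μg/mL: below toxic threshold.

26.2 μg/mL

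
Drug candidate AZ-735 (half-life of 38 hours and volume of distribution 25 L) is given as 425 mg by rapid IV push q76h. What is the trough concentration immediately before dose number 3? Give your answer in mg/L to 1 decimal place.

f = (1/2)^(τ/t½) = (1/2)^(76/38) ≈ 0.2500.
C₀ = D/Vd = 425/25 ≈ 17.000 mg/L.
Before the 3rd dose, 2 doses have been given. Superposition: Cmin = C₀·(f + f²).
≈ 17.000 × (0.2500 + 0.0625) ≈ 17.000 × 0.3125 ≈ 5.312 mg/L.

5.3 mg/L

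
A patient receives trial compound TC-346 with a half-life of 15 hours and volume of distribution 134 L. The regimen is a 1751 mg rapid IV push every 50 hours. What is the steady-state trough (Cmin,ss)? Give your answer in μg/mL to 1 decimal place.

1.4 μg/mL

Over one 50-h interval, 50/15 ≈ 3.3333 half-lives elapse, leaving f ≈ 0.0992 of each dose.
Each bolus raises the concentration by D/Vd = 1751/134 ≈ 13.067 μg/mL.
Steady-state trough Cmin,ss = C₀·f/(1−f) ≈ 13.067 × 0.0992/0.9008 ≈ 1.439 μg/mL.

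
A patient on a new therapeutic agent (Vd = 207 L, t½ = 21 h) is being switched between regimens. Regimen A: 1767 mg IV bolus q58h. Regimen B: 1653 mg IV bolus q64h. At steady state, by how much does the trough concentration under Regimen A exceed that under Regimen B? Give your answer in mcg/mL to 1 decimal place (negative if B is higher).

0.4 mcg/mL

Regimen A: f = (1/2)^(58/21) ≈ 0.1474; Cmin,ss = (1767/207)·f/(1−f) ≈ 1.476 mcg/mL.
Regimen B: f = (1/2)^(64/21) ≈ 0.1209; Cmin,ss = (1653/207)·f/(1−f) ≈ 1.098 mcg/mL.
Difference ≈ 1.476 − 1.098 ≈ 0.378 mcg/mL.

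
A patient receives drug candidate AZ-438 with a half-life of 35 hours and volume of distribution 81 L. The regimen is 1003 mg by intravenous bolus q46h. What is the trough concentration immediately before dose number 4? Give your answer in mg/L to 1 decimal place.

f = (1/2)^(τ/t½) = (1/2)^(46/35) ≈ 0.4021.
C₀ = D/Vd = 1003/81 ≈ 12.383 mg/L.
Before the 4th dose, 3 doses have been given. Superposition: Cmin = C₀·(f + f² + … + f^3).
≈ 12.383 × (0.4021 + 0.1617 + 0.0650) ≈ 12.383 × 0.6288 ≈ 7.786 mg/L.

7.8 mg/L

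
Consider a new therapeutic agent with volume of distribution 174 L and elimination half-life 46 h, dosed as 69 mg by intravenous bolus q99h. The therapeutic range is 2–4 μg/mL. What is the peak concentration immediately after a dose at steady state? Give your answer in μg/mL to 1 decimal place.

0.5 μg/mL

τ/t½ = 99/46 ≈ 2.1522, so fraction remaining f = (1/2)^(99/46) ≈ 0.2250.
Accumulation ratio R = 1/(1 − f) ≈ 1/0.7750 ≈ 1.2903.
Each bolus raises the concentration by D/Vd = 69/174 ≈ 0.397 μg/mL.
Cmax,ss = C₀/(1 − f) ≈ 0.397/0.7750 ≈ 0.512 μg/mL.
Peak 0.5 μg/mL vs MTC 4 μg/mL: below toxic threshold.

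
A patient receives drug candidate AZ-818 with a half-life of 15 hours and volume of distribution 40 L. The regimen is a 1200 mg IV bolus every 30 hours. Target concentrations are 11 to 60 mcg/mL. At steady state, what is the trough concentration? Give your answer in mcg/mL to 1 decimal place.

10.0 mcg/mL

τ = 30 h = 2 half-lives, so f = (1/2)^2 = 0.25.
At steady state, R = 1/(1 − 0.25) = 4/3.
Single-dose peak C₀ = D/Vd = 1200/40 = 30 mcg/mL.
Steady-state peak Cmax,ss = C₀·R = 30 × 4/3 ≈ 40.000 mcg/mL.
Steady-state trough Cmin,ss = Cmax,ss·f ≈ 40.000 × 0.25 ≈ 10.000 mcg/mL.
Trough 10.0 mcg/mL vs MEC 11 mcg/mL: subtherapeutic.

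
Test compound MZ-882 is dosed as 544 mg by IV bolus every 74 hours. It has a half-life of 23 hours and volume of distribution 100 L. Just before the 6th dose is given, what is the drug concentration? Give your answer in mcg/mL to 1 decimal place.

0.7 mcg/mL

f = (1/2)^(τ/t½) = (1/2)^(74/23) ≈ 0.1075.
C₀ = D/Vd = 544/100 ≈ 5.440 mcg/mL.
Before the 6th dose, 5 doses have been given. Superposition: Cmin = C₀·(f + f² + … + f^5).
≈ 5.440 × (0.1075 + 0.0116 + 0.0012 + 0.0001 + 0.0000) ≈ 5.440 × 0.1204 ≈ 0.655 mcg/mL.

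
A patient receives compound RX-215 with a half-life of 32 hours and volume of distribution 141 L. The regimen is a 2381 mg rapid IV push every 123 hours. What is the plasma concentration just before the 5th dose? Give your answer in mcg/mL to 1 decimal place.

f = (1/2)^(τ/t½) = (1/2)^(123/32) ≈ 0.0696.
C₀ = D/Vd = 2381/141 ≈ 16.887 mcg/mL.
Before the 5th dose, 4 doses have been given. Superposition: Cmin = C₀·(f + f² + … + f^4).
≈ 16.887 × (0.0696 + 0.0048 + 0.0003 + 0.0000) ≈ 16.887 × 0.0747 ≈ 1.261 mcg/mL.

1.3 mcg/mL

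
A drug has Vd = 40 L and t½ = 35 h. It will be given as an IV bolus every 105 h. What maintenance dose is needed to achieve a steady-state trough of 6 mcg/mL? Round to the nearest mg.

τ/t½ = 105/35 ≈ 3, so f = (1/2)^(105/35) ≈ 0.125000.
Cmin,ss = (D/Vd)·f/(1−f), so D = Cmin,ss·Vd·(1−f)/f.
D = 6 × 40 × (1−f)/f ≈ 6 × 40 × 7.00000 ≈ 1680.00 mg.

1680 mg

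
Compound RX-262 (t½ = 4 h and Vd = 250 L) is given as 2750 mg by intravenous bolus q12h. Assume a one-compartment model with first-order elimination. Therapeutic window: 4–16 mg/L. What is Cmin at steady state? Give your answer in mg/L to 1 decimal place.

τ = 12 h = 3 half-lives, so f = (1/2)^3 = 0.125.
At steady state, R = 1/(1 − 0.125) = 8/7.
Single-dose peak C₀ = D/Vd = 2750/250 = 11 mg/L.
Steady-state peak Cmax,ss = C₀·R = 11 × 8/7 ≈ 12.571 mg/L.
Steady-state trough Cmin,ss = Cmax,ss·f ≈ 12.571 × 0.125 ≈ 1.571 mg/L.
Trough 1.6 mg/L vs MEC 4 mg/L: subtherapeutic.

1.6 mg/L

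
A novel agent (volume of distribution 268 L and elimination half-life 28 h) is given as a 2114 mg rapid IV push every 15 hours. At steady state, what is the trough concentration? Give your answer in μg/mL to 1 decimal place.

τ/t½ = 15/28 ≈ 0.53571, so fraction remaining f = (1/2)^(15/28) ≈ 0.6898.
Accumulation ratio R = 1/(1 − f) ≈ 1/0.3102 ≈ 3.2237.
Each bolus raises the concentration by D/Vd = 2114/268 ≈ 7.888 μg/mL.
Cmax,ss = C₀/(1 − f) ≈ 7.888/0.3102 ≈ 25.429 μg/mL.
One interval later, Cmin,ss = Cmax,ss·e^(−kτ) ≈ 25.429 × 0.6898 ≈ 17.541 μg/mL.

17.5 μg/mL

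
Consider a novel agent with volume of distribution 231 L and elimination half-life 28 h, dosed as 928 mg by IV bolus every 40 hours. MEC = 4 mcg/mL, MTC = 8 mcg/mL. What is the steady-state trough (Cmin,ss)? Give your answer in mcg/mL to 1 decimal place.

2.4 mcg/mL

k = ln2/t½ = ln2/28 ≈ 0.024755 h⁻¹; fraction remaining f = e^(−kτ) = e^(−0.024755×40) ≈ 0.3715.
Each bolus raises the concentration by D/Vd = 928/231 ≈ 4.017 mcg/mL.
Steady-state trough Cmin,ss = C₀·f/(1−f) ≈ 4.017 × 0.3715/0.6285 ≈ 2.374 mcg/mL.
Trough 2.4 mcg/mL vs MEC 4 mcg/mL: subtherapeutic.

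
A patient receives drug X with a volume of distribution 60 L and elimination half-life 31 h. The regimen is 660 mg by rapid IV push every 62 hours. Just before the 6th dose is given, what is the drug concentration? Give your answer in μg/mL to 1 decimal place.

f = (1/2)^(τ/t½) = (1/2)^(62/31) ≈ 0.2500.
C₀ = D/Vd = 660/60 ≈ 11.000 μg/mL.
Before the 6th dose, 5 doses have been given. Superposition: Cmin = C₀·(f + f² + … + f^5).
≈ 11.000 × (0.2500 + 0.0625 + 0.0156 + 0.0039 + 0.0010) ≈ 11.000 × 0.3330 ≈ 3.663 μg/mL.

3.7 μg/mL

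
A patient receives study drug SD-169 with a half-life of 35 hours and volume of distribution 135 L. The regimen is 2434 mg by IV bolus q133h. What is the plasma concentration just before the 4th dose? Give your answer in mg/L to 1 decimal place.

1.4 mg/L

f = (1/2)^(τ/t½) = (1/2)^(133/35) ≈ 0.0718.
C₀ = D/Vd = 2434/135 ≈ 18.030 mg/L.
Before the 4th dose, 3 doses have been given. Superposition: Cmin = C₀·(f + f² + … + f^3).
≈ 18.030 × (0.0718 + 0.0052 + 0.0004) ≈ 18.030 × 0.0774 ≈ 1.396 mg/L.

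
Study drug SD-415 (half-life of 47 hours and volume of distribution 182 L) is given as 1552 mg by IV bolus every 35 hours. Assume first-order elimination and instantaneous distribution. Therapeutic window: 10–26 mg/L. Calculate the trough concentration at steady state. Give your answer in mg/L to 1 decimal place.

Over one 35-h interval, 35/47 ≈ 0.74468 half-lives elapse, leaving f ≈ 0.5968 of each dose.
Each bolus raises the concentration by D/Vd = 1552/182 ≈ 8.527 mg/L.
Steady-state trough Cmin,ss = C₀·f/(1−f) ≈ 8.527 × 0.5968/0.4032 ≈ 12.621 mg/L.
Trough 12.6 mg/L vs MEC 10 mg/L: adequate.

12.6 mg/L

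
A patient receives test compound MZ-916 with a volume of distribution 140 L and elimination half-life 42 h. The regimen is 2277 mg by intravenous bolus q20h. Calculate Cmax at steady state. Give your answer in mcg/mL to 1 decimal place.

k = ln2/t½ = ln2/42 ≈ 0.016504 h⁻¹; fraction remaining f = e^(−kτ) = e^(−0.016504×20) ≈ 0.7189.
Accumulation ratio R = 1/(1 − f) ≈ 1/0.2811 ≈ 3.5575.
Single-dose peak C₀ = D/Vd = 2277/140 ≈ 16.264 mcg/mL.
Cmax,ss = C₀/(1 − f) ≈ 16.264/0.2811 ≈ 57.858 mcg/mL.

57.9 mcg/mL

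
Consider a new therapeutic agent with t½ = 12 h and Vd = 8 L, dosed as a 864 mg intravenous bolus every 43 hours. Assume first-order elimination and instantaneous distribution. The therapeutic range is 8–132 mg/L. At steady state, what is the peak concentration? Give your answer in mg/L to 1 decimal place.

Over one 43-h interval, 43/12 ≈ 3.5833 half-lives elapse, leaving f ≈ 0.0834 of each dose.
Accumulation ratio R = 1/(1 − f) ≈ 1/0.9166 ≈ 1.0910.
Each bolus raises the concentration by D/Vd = 864/8 ≈ 108.000 mg/L.
Cmax,ss = C₀/(1 − f) ≈ 108.000/0.9166 ≈ 117.827 mg/L.
Peak 117.8 mg/L vs MTC 132 mg/L: below toxic threshold.

117.8 mg/L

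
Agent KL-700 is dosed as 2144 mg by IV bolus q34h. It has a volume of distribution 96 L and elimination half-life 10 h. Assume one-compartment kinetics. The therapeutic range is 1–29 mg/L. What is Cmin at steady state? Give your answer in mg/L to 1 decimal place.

τ/t½ = 34/10 ≈ 3.4, so fraction remaining f = (1/2)^(34/10) ≈ 0.0947.
At steady state, accumulation factor R = 1/(1 − e^(−kτ)) ≈ 1.1046.
Each bolus raises the concentration by D/Vd = 2144/96 ≈ 22.333 mg/L.
Steady-state peak Cmax,ss = C₀·R ≈ 22.333 × 1.1046 ≈ 24.669 mg/L.
One interval later, Cmin,ss = Cmax,ss·e^(−kτ) ≈ 24.669 × 0.0947 ≈ 2.336 mg/L.
Trough 2.3 mg/L vs MEC 1 mg/L: adequate.

2.3 mg/L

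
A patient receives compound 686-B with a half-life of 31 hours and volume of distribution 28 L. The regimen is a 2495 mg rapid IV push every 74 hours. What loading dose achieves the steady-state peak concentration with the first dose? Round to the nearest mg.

3085 mg

f = (1/2)^(74/31) ≈ 0.191167; accumulation ratio R = 1/(1−f) ≈ 1.23635.
Loading dose to hit Cmax,ss on first dose: D_load = D_maint·R ≈ 2495 × 1.23635 ≈ 3084.69 mg.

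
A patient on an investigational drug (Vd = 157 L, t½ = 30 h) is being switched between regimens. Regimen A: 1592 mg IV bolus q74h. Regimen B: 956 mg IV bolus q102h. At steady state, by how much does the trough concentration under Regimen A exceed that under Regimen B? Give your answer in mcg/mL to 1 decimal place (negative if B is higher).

1.6 mcg/mL

Regimen A: f = (1/2)^(74/30) ≈ 0.1809; Cmin,ss = (1592/157)·f/(1−f) ≈ 2.239 mcg/mL.
Regimen B: f = (1/2)^(102/30) ≈ 0.0947; Cmin,ss = (956/157)·f/(1−f) ≈ 0.637 mcg/mL.
Difference ≈ 2.239 − 0.637 ≈ 1.602 mcg/mL.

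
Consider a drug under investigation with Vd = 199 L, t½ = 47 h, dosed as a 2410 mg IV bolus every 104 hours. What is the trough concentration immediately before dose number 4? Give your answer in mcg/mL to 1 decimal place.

f = (1/2)^(τ/t½) = (1/2)^(104/47) ≈ 0.2157.
C₀ = D/Vd = 2410/199 ≈ 12.111 mcg/mL.
Before the 4th dose, 3 doses have been given. Superposition: Cmin = C₀·(f + f² + … + f^3).
≈ 12.111 × (0.2157 + 0.0465 + 0.0100) ≈ 12.111 × 0.2722 ≈ 3.297 mcg/mL.

3.3 mcg/mL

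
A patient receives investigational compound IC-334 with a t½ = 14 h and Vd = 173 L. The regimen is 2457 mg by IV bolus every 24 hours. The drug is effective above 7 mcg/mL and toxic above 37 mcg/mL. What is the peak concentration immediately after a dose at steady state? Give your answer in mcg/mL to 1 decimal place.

20.4 mcg/mL

τ/t½ = 24/14 ≈ 1.7143, so fraction remaining f = (1/2)^(24/14) ≈ 0.3048.
Accumulation ratio R = 1/(1 − f) ≈ 1/0.6952 ≈ 1.4384.
Single-dose peak C₀ = D/Vd = 2457/173 ≈ 14.202 mcg/mL.
Cmax,ss = C₀/(1 − f) ≈ 14.202/0.6952 ≈ 20.429 mcg/mL.
Peak 20.4 mcg/mL vs MTC 37 mcg/mL: below toxic threshold.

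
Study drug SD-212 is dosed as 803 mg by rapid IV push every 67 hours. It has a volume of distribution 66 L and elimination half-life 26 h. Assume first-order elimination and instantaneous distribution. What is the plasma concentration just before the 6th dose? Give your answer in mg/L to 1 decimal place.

2.4 mg/L

f = (1/2)^(τ/t½) = (1/2)^(67/26) ≈ 0.1676.
C₀ = D/Vd = 803/66 ≈ 12.167 mg/L.
Before the 6th dose, 5 doses have been given. Superposition: Cmin = C₀·(f + f² + … + f^5).
≈ 12.167 × (0.1676 + 0.0281 + 0.0047 + 0.0008 + 0.0001) ≈ 12.167 × 0.2013 ≈ 2.449 mg/L.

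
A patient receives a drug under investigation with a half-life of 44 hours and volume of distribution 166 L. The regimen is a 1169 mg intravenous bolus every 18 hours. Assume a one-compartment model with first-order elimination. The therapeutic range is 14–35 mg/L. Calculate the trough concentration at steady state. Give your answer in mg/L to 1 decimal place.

21.5 mg/L

τ/t½ = 18/44 ≈ 0.40909, so fraction remaining f = (1/2)^(18/44) ≈ 0.7531.
Single-dose peak C₀ = D/Vd = 1169/166 ≈ 7.042 mg/L.
Steady-state trough Cmin,ss = C₀·f/(1−f) ≈ 7.042 × 0.7531/0.2469 ≈ 21.480 mg/L.
Trough 21.5 mg/L vs MEC 14 mg/L: adequate.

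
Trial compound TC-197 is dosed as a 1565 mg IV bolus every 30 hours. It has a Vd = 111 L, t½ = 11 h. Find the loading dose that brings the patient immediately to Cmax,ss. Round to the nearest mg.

f = (1/2)^(30/11) ≈ 0.151011; accumulation ratio R = 1/(1−f) ≈ 1.17787.
Loading dose to hit Cmax,ss on first dose: D_load = D_maint·R ≈ 1565 × 1.17787 ≈ 1843.37 mg.

1843 mg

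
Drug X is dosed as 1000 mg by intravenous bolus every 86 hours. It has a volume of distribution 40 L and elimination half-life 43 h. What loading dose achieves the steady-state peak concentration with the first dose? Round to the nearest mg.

1333 mg

f = (1/2)^(86/43) ≈ 0.250000; accumulation ratio R = 1/(1−f) ≈ 1.33333.
Loading dose to hit Cmax,ss on first dose: D_load = D_maint·R ≈ 1000 × 1.33333 ≈ 1333.33 mg.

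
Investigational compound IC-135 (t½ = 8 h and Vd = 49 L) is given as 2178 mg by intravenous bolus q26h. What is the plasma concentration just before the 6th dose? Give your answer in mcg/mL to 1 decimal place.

5.2 mcg/mL

f = (1/2)^(τ/t½) = (1/2)^(26/8) ≈ 0.1051.
C₀ = D/Vd = 2178/49 ≈ 44.449 mcg/mL.
Before the 6th dose, 5 doses have been given. Superposition: Cmin = C₀·(f + f² + … + f^5).
≈ 44.449 × (0.1051 + 0.0110 + 0.0012 + 0.0001 + 0.0000) ≈ 44.449 × 0.1174 ≈ 5.218 mcg/mL.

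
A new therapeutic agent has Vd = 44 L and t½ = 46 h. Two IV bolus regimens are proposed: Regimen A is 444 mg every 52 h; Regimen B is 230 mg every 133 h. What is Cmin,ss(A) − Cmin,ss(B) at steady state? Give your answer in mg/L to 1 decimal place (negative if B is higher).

7.7 mg/L

Regimen A: f = (1/2)^(52/46) ≈ 0.4568; Cmin,ss = (444/44)·f/(1−f) ≈ 8.486 mg/L.
Regimen B: f = (1/2)^(133/46) ≈ 0.1348; Cmin,ss = (230/44)·f/(1−f) ≈ 0.814 mg/L.
Difference ≈ 8.486 − 0.814 ≈ 7.672 mg/L.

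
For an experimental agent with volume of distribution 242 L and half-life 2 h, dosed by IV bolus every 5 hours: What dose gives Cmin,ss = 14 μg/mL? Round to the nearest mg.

τ/t½ = 5/2 ≈ 2.5, so f = (1/2)^(5/2) ≈ 0.176777.
Cmin,ss = (D/Vd)·f/(1−f), so D = Cmin,ss·Vd·(1−f)/f.
D = 14 × 242 × (1−f)/f ≈ 14 × 242 × 4.65684 ≈ 15777.37 mg.

15777 mg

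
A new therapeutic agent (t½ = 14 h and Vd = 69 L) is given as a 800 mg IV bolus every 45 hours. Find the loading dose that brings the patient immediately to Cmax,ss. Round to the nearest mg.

897 mg

f = (1/2)^(45/14) ≈ 0.107747; accumulation ratio R = 1/(1−f) ≈ 1.12076.
Loading dose to hit Cmax,ss on first dose: D_load = D_maint·R ≈ 800 × 1.12076 ≈ 896.61 mg.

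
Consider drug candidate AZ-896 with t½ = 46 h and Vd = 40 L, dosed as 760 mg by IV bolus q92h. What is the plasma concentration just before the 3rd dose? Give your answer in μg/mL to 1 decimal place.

f = (1/2)^(τ/t½) = (1/2)^(92/46) ≈ 0.2500.
C₀ = D/Vd = 760/40 ≈ 19.000 μg/mL.
Before the 3rd dose, 2 doses have been given. Superposition: Cmin = C₀·(f + f²).
≈ 19.000 × (0.2500 + 0.0625) ≈ 19.000 × 0.3125 ≈ 5.938 μg/mL.

5.9 μg/mL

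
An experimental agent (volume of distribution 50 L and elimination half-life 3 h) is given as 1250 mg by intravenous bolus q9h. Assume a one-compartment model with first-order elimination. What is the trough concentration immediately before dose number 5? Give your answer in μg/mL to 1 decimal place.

f = (1/2)^(τ/t½) = (1/2)^(9/3) ≈ 0.1250.
C₀ = D/Vd = 1250/50 ≈ 25.000 μg/mL.
Before the 5th dose, 4 doses have been given. Superposition: Cmin = C₀·(f + f² + … + f^4).
≈ 25.000 × (0.1250 + 0.0156 + 0.0020 + 0.0002) ≈ 25.000 × 0.1428 ≈ 3.570 μg/mL.

3.6 μg/mL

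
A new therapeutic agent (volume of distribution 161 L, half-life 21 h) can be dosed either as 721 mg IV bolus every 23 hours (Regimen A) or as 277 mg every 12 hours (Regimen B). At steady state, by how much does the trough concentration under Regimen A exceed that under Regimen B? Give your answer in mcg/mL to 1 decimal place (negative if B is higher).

Regimen A: f = (1/2)^(23/21) ≈ 0.4681; Cmin,ss = (721/161)·f/(1−f) ≈ 3.941 mcg/mL.
Regimen B: f = (1/2)^(12/21) ≈ 0.6730; Cmin,ss = (277/161)·f/(1−f) ≈ 3.541 mcg/mL.
Difference ≈ 3.941 − 3.541 ≈ 0.400 mcg/mL.

0.4 mcg/mL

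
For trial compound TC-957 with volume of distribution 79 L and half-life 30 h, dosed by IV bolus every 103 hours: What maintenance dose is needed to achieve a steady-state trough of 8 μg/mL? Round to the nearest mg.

6195 mg

τ/t½ = 103/30 ≈ 3.4333, so f = (1/2)^(103/30) ≈ 0.092569.
Cmin,ss = (D/Vd)·f/(1−f), so D = Cmin,ss·Vd·(1−f)/f.
D = 8 × 79 × (1−f)/f ≈ 8 × 79 × 9.80275 ≈ 6195.34 mg.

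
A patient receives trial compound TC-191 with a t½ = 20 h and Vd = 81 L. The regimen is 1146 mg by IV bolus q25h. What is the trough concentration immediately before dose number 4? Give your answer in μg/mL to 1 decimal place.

f = (1/2)^(τ/t½) = (1/2)^(25/20) ≈ 0.4204.
C₀ = D/Vd = 1146/81 ≈ 14.148 μg/mL.
Before the 4th dose, 3 doses have been given. Superposition: Cmin = C₀·(f + f² + … + f^3).
≈ 14.148 × (0.4204 + 0.1767 + 0.0743) ≈ 14.148 × 0.6714 ≈ 9.499 μg/mL.

9.5 μg/mL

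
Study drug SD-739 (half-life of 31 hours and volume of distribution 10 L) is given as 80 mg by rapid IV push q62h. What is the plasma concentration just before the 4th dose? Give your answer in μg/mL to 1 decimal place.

f = (1/2)^(τ/t½) = (1/2)^(62/31) ≈ 0.2500.
C₀ = D/Vd = 80/10 ≈ 8.000 μg/mL.
Before the 4th dose, 3 doses have been given. Superposition: Cmin = C₀·(f + f² + … + f^3).
≈ 8.000 × (0.2500 + 0.0625 + 0.0156) ≈ 8.000 × 0.3281 ≈ 2.625 μg/mL.

2.6 μg/mL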